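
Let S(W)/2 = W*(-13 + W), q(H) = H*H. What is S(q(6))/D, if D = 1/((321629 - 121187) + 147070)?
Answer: 575479872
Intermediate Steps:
q(H) = H²
S(W) = 2*W*(-13 + W) (S(W) = 2*(W*(-13 + W)) = 2*W*(-13 + W))
D = 1/347512 (D = 1/(200442 + 147070) = 1/347512 ≈ 2.8776e-6)
S(q(6))/D = (2*6²*(-13 + 6²))/(1/347512) = (2*36*(-13 + 36))*347512 = (2*36*23)*347512 = 1656*347512 = 575479872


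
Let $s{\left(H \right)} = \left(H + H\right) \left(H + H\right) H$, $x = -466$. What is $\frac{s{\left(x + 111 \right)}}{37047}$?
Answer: $- \frac{178955500}{37047} \approx -4830.5$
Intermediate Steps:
$s{\left(H \right)} = 4 H^{3}$ ($s{\left(H \right)} = 2 H 2 H H = 4 H^{2} H = 4 H^{3}$)
$\frac{s{\left(x + 111 \right)}}{37047} = \frac{4 \left(-466 + 111\right)^{3}}{37047} = 4 \left(-355\right)^{3} \cdot \frac{1}{37047} = 4 \left(-44738875\right) \frac{1}{37047} = \left(-178955500\right) \frac{1}{37047} = - \frac{178955500}{37047}$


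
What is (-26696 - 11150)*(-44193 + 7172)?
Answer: 1401096766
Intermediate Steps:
(-26696 - 11150)*(-44193 + 7172) = -37846*(-37021) = 1401096766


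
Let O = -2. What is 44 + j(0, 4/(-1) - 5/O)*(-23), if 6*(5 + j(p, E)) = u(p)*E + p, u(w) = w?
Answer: 159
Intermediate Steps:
j(p, E) = -5 + p/6 + E*p/6 (j(p, E) = -5 + (p*E + p)/6 = -5 + (E*p + p)/6 = -5 + (p + E*p)/6 = -5 + (p/6 + E*p/6) = -5 + p/6 + E*p/6)
44 + j(0, 4/(-1) - 5/O)*(-23) = 44 + (-5 + (⅙)*0 + (⅙)*(4/(-1) - 5/(-2))*0)*(-23) = 44 + (-5 + 0 + (⅙)*(4*(-1) - 5*(-½))*0)*(-23) = 44 + (-5 + 0 + (⅙)*(-4 + 5/2)*0)*(-23) = 44 + (-5 + 0 + (⅙)*(-3/2)*0)*(-23) = 44 + (-5 + 0 + 0)*(-23) = 44 - 5*(-23) = 44 + 115 = 159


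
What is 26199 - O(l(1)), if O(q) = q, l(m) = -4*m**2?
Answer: 26203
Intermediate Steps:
26199 - O(l(1)) = 26199 - (-4)*1**2 = 26199 - (-4) = 26199 - 1*(-4) = 26199 + 4 = 26203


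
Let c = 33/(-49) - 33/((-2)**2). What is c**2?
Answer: 3059001/38416 ≈ 79.628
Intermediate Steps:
c = -1749/196 (c = 33*(-1/49) - 33/4 = -33/49 - 33*1/4 = -33/49 - 33/4 = -1749/196 ≈ -8.9235)
c**2 = (-1749/196)**2 = 3059001/38416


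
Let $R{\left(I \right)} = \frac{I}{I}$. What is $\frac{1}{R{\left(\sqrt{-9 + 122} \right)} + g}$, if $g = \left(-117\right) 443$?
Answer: $- \frac{1}{51830} \approx -1.9294 \cdot 10^{-5}$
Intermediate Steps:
$g = -51831$
$R{\left(I \right)} = 1$
$\frac{1}{R{\left(\sqrt{-9 + 122} \right)} + g} = \frac{1}{1 - 51831} = \frac{1}{-51830} = - \frac{1}{51830}$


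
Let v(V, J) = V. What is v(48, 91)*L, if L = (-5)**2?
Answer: 1200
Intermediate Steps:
L = 25
v(48, 91)*L = 48*25 = 1200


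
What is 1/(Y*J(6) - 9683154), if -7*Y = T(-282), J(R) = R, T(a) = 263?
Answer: -7/67783656 ≈ -1.0327e-7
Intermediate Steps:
Y = -263/7 (Y = -1/7*263 = -263/7 ≈ -37.571)
1/(Y*J(6) - 9683154) = 1/(-263/7*6 - 9683154) = 1/(-1578/7 - 9683154) = 1/(-67783656/7) = -7/67783656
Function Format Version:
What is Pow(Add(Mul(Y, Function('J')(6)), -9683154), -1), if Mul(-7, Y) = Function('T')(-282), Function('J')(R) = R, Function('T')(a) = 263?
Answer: Rational(-7, 67783656) ≈ -1.0327e-7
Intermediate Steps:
Y = Rational(-263, 7) (Y = Mul(Rational(-1, 7), 263) = Rational(-263, 7) ≈ -37.571)
Pow(Add(Mul(Y, Function('J')(6)), -9683154), -1) = Pow(Add(Mul(Rational(-263, 7), 6), -9683154), -1) = Pow(Add(Rational(-1578, 7), -9683154), -1) = Pow(Rational(-67783656, 7), -1) = Rational(-7, 67783656)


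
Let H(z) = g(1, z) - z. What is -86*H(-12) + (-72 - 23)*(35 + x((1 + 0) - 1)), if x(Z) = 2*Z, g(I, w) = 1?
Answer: -4443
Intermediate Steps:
H(z) = 1 - z
-86*H(-12) + (-72 - 23)*(35 + x((1 + 0) - 1)) = -86*(1 - 1*(-12)) + (-72 - 23)*(35 + 2*((1 + 0) - 1)) = -86*(1 + 12) - 95*(35 + 2*(1 - 1)) = -86*13 - 95*(35 + 2*0) = -1118 - 95*(35 + 0) = -1118 - 95*35 = -1118 - 3325 = -4443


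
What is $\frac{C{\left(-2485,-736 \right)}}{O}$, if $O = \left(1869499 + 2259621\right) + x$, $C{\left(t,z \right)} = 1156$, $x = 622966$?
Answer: $\frac{578}{2376043} \approx 0.00024326$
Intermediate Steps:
$O = 4752086$ ($O = \left(1869499 + 2259621\right) + 622966 = 4129120 + 622966 = 4752086$)
$\frac{C{\left(-2485,-736 \right)}}{O} = \frac{1156}{4752086} = 1156 \cdot \frac{1}{4752086} = \frac{578}{2376043}$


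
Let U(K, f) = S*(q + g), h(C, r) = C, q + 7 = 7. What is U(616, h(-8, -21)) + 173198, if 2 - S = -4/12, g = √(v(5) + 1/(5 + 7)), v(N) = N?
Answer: 173198 + 7*√183/18 ≈ 1.7320e+5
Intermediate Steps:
q = 0 (q = -7 + 7 = 0)
g = √183/6 (g = √(5 + 1/(5 + 7)) = √(5 + 1/12) = √(61/12) = √183/6 ≈ 2.2546)
S = 7/3 (S = 2 - (-4)/12 = 2 - 1*(-⅓) = 2 + ⅓ = 7/3 ≈ 2.3333)
U(K, f) = 7*√183/18 (U(K, f) = 7*(0 + √183/6)/3 = 7*(√183/6)/3 = 7*√183/18)
U(616, h(-8, -21)) + 173198 = 7*√183/18 + 173198 = 173198 + 7*√183/18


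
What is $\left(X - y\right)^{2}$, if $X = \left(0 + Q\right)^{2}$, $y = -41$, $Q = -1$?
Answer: $1764$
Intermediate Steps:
$X = 1$ ($X = \left(0 - 1\right)^{2} = \left(-1\right)^{2} = 1$)
$\left(X - y\right)^{2} = \left(1 - -41\right)^{2} = \left(1 + 41\right)^{2} = 42^{2} = 1764$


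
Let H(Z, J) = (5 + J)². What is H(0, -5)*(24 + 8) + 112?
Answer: 112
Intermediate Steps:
H(0, -5)*(24 + 8) + 112 = (5 - 5)²*(24 + 8) + 112 = 0²*32 + 112 = 0*32 + 112 = 0 + 112 = 112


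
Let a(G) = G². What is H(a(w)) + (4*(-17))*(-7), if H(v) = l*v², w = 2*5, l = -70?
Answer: -699524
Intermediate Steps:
w = 10
H(v) = -70*v²
H(a(w)) + (4*(-17))*(-7) = -70*(10²)² + (4*(-17))*(-7) = -70*100² - 68*(-7) = -70*10000 + 476 = -700000 + 476 = -699524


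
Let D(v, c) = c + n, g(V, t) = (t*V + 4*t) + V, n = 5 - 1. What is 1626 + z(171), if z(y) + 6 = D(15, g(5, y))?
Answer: 3168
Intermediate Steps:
n = 4
g(V, t) = V + 4*t + V*t (g(V, t) = (V*t + 4*t) + V = (4*t + V*t) + V = V + 4*t + V*t)
D(v, c) = 4 + c (D(v, c) = c + 4 = 4 + c)
z(y) = 3 + 9*y (z(y) = -6 + (4 + (5 + 4*y + 5*y)) = -6 + (4 + (5 + 9*y)) = -6 + (9 + 9*y) = 3 + 9*y)
1626 + z(171) = 1626 + (3 + 9*171) = 1626 + (3 + 1539) = 1626 + 1542 = 3168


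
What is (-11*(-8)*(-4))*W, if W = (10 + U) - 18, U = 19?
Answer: -3872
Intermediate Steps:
W = 11 (W = (10 + 19) - 18 = 29 - 18 = 11)
(-11*(-8)*(-4))*W = (-11*(-8)*(-4))*11 = (88*(-4))*11 = -352*11 = -3872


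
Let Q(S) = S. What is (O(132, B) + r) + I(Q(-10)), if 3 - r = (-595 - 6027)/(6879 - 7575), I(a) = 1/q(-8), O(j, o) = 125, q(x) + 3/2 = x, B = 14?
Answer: 782731/6612 ≈ 118.38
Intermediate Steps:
q(x) = -3/2 + x
I(a) = -2/19 (I(a) = 1/(-3/2 - 8) = 1/(-19/2) = -2/19)
r = -2267/348 (r = 3 - (-595 - 6027)/(6879 - 7575) = 3 - (-6622)/(-696) = 3 - (-6622)*(-1)/696 = 3 - 1*3311/348 = 3 - 3311/348 = -2267/348 ≈ -6.5144)
(O(132, B) + r) + I(Q(-10)) = (125 - 2267/348) - 2/19 = 41233/348 - 2/19 = 782731/6612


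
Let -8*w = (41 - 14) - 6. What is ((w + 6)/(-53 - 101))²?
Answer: 729/1517824 ≈ 0.00048029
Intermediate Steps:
w = -21/8 (w = -((41 - 14) - 6)/8 = -(27 - 6)/8 = -⅛*21 = -21/8 ≈ -2.6250)
((w + 6)/(-53 - 101))² = ((-21/8 + 6)/(-53 - 101))² = ((27/8)/(-154))² = ((27/8)*(-1/154))² = (-27/1232)² = 729/1517824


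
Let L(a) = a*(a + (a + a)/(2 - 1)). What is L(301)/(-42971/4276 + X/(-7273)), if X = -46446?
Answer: -8452896084444/113924987 ≈ -74197.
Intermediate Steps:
L(a) = 3*a² (L(a) = a*(a + (2*a)/1) = a*(a + (2*a)*1) = a*(a + 2*a) = a*(3*a) = 3*a²)
L(301)/(-42971/4276 + X/(-7273)) = (3*301²)/(-42971/4276 - 46446/(-7273)) = (3*90601)/(-42971*1/4276 - 46446*(-1/7273)) = 271803/(-42971/4276 + 46446/7273) = 271803/(-113924987/31099348) = 271803*(-31099348/113924987) = -8452896084444/113924987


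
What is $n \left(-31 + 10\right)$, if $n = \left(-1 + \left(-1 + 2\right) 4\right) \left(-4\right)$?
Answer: $252$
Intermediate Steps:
$n = -12$ ($n = \left(-1 + 1 \cdot 4\right) \left(-4\right) = \left(-1 + 4\right) \left(-4\right) = 3 \left(-4\right) = -12$)
$n \left(-31 + 10\right) = - 12 \left(-31 + 10\right) = \left(-12\right) \left(-21\right) = 252$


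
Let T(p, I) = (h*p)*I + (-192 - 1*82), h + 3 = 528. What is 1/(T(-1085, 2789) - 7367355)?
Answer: -1/1596051754 ≈ -6.2655e-10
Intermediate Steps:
h = 525 (h = -3 + 528 = 525)
T(p, I) = -274 + 525*I*p (T(p, I) = (525*p)*I + (-192 - 1*82) = 525*I*p + (-192 - 82) = 525*I*p - 274 = -274 + 525*I*p)
1/(T(-1085, 2789) - 7367355) = 1/((-274 + 525*2789*(-1085)) - 7367355) = 1/((-274 - 1588684125) - 7367355) = 1/(-1588684399 - 7367355) = 1/(-1596051754) = -1/1596051754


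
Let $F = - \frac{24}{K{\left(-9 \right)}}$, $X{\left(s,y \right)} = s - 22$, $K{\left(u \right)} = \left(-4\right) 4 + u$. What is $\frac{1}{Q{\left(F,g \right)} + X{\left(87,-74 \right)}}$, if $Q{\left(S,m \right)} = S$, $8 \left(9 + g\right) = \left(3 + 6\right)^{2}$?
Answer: $\frac{25}{1649} \approx 0.015161$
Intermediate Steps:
$K{\left(u \right)} = -16 + u$
$X{\left(s,y \right)} = -22 + s$
$F = \frac{24}{25}$ ($F = - \frac{24}{-16 - 9} = - \frac{24}{-25} = \left(-24\right) \left(- \frac{1}{25}\right) = \frac{24}{25} \approx 0.96$)
$g = \frac{9}{8}$ ($g = -9 + \frac{\left(3 + 6\right)^{2}}{8} = -9 + \frac{9^{2}}{8} = -9 + \frac{1}{8} \cdot 81 = -9 + \frac{81}{8} = \frac{9}{8} \approx 1.125$)
$\frac{1}{Q{\left(F,g \right)} + X{\left(87,-74 \right)}} = \frac{1}{\frac{24}{25} + \left(-22 + 87\right)} = \frac{1}{\frac{24}{25} + 65} = \frac{1}{\frac{1649}{25}} = \frac{25}{1649}$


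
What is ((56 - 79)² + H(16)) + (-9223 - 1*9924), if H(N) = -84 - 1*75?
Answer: -18777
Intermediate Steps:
H(N) = -159 (H(N) = -84 - 75 = -159)
((56 - 79)² + H(16)) + (-9223 - 1*9924) = ((56 - 79)² - 159) + (-9223 - 1*9924) = ((-23)² - 159) + (-9223 - 9924) = (529 - 159) - 19147 = 370 - 19147 = -18777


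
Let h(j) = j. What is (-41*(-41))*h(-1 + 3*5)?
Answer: 23534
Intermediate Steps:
(-41*(-41))*h(-1 + 3*5) = (-41*(-41))*(-1 + 3*5) = 1681*(-1 + 15) = 1681*14 = 23534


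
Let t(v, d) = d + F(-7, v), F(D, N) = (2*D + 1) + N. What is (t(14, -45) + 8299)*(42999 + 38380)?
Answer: 671783645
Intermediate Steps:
F(D, N) = 1 + N + 2*D (F(D, N) = (1 + 2*D) + N = 1 + N + 2*D)
t(v, d) = -13 + d + v (t(v, d) = d + (1 + v + 2*(-7)) = d + (1 + v - 14) = d + (-13 + v) = -13 + d + v)
(t(14, -45) + 8299)*(42999 + 38380) = ((-13 - 45 + 14) + 8299)*(42999 + 38380) = (-44 + 8299)*81379 = 8255*81379 = 671783645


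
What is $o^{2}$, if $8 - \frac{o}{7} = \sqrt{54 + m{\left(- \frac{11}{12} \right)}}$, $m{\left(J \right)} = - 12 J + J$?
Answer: $\frac{75313}{12} - \frac{392 \sqrt{2307}}{3} \approx 0.0013283$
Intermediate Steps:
$m{\left(J \right)} = - 11 J$
$o = 56 - \frac{7 \sqrt{2307}}{6}$ ($o = 56 - 7 \sqrt{54 - 11 \left(- \frac{11}{12}\right)} = 56 - 7 \sqrt{54 - 11 \left(\left(-11\right) \frac{1}{12}\right)} = 56 - 7 \sqrt{54 - - \frac{121}{12}} = 56 - 7 \sqrt{54 + \frac{121}{12}} = 56 - 7 \sqrt{\frac{769}{12}} = 56 - 7 \frac{\sqrt{2307}}{6} = 56 - \frac{7 \sqrt{2307}}{6} \approx -0.036446$)
$o^{2} = \left(56 - \frac{7 \sqrt{2307}}{6}\right)^{2}$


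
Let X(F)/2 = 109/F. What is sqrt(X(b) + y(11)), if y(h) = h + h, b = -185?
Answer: 6*sqrt(19795)/185 ≈ 4.5631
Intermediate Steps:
y(h) = 2*h
X(F) = 218/F (X(F) = 2*(109/F) = 218/F)
sqrt(X(b) + y(11)) = sqrt(218/(-185) + 2*11) = sqrt(218*(-1/185) + 22) = sqrt(-218/185 + 22) = sqrt(3852/185) = 6*sqrt(19795)/185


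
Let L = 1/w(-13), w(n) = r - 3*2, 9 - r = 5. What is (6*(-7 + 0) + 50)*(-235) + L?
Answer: -3761/2 ≈ -1880.5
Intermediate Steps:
r = 4 (r = 9 - 1*5 = 9 - 5 = 4)
w(n) = -2 (w(n) = 4 - 3*2 = 4 - 6 = -2)
L = -½ (L = 1/(-2) = -½ ≈ -0.50000)
(6*(-7 + 0) + 50)*(-235) + L = (6*(-7 + 0) + 50)*(-235) - ½ = (6*(-7) + 50)*(-235) - ½ = (-42 + 50)*(-235) - ½ = 8*(-235) - ½ = -1880 - ½ = -3761/2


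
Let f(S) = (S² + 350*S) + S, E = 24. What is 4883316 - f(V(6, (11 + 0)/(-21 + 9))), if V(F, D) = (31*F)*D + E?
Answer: 19653101/4 ≈ 4.9133e+6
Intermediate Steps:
V(F, D) = 24 + 31*D*F (V(F, D) = (31*F)*D + 24 = 31*D*F + 24 = 24 + 31*D*F)
f(S) = S² + 351*S
4883316 - f(V(6, (11 + 0)/(-21 + 9))) = 4883316 - (24 + 31*((11 + 0)/(-21 + 9))*6)*(351 + (24 + 31*((11 + 0)/(-21 + 9))*6)) = 4883316 - (24 + 31*(11/(-12))*6)*(351 + (24 + 31*(11/(-12))*6)) = 4883316 - (24 + 31*(11*(-1/12))*6)*(351 + (24 + 31*(11*(-1/12))*6)) = 4883316 - (24 + 31*(-11/12)*6)*(351 + (24 + 31*(-11/12)*6)) = 4883316 - (24 - 341/2)*(351 + (24 - 341/2)) = 4883316 - (-293)*(351 - 293/2)/2 = 4883316 - (-293)*409/(2*2) = 4883316 - 1*(-119837/4) = 4883316 + 119837/4 = 19653101/4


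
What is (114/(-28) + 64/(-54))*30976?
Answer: -30774656/189 ≈ -1.6283e+5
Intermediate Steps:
(114/(-28) + 64/(-54))*30976 = (114*(-1/28) + 64*(-1/54))*30976 = (-57/14 - 32/27)*30976 = -1987/378*30976 = -30774656/189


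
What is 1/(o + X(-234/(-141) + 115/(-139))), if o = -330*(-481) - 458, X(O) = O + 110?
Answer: 6533/1034715043 ≈ 6.3138e-6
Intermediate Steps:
X(O) = 110 + O
o = 158272 (o = 158730 - 458 = 158272)
1/(o + X(-234/(-141) + 115/(-139))) = 1/(158272 + (110 + (-234/(-141) + 115/(-139)))) = 1/(158272 + (110 + (-234*(-1/141) + 115*(-1/139)))) = 1/(158272 + (110 + (78/47 - 115/139))) = 1/(158272 + (110 + 5437/6533)) = 1/(158272 + 724067/6533) = 1/(1034715043/6533) = 6533/1034715043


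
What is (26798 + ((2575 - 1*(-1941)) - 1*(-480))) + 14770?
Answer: 46564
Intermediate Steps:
(26798 + ((2575 - 1*(-1941)) - 1*(-480))) + 14770 = (26798 + ((2575 + 1941) + 480)) + 14770 = (26798 + (4516 + 480)) + 14770 = (26798 + 4996) + 14770 = 31794 + 14770 = 46564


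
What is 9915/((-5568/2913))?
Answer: -9627465/1856 ≈ -5187.2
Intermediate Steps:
9915/((-5568/2913)) = 9915/((-5568*1/2913)) = 9915/(-1856/971) = 9915*(-971/1856) = -9627465/1856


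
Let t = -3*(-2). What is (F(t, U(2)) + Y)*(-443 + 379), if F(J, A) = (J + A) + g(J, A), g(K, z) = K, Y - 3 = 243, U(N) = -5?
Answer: -16192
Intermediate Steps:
Y = 246 (Y = 3 + 243 = 246)
t = 6
F(J, A) = A + 2*J (F(J, A) = (J + A) + J = (A + J) + J = A + 2*J)
(F(t, U(2)) + Y)*(-443 + 379) = ((-5 + 2*6) + 246)*(-443 + 379) = ((-5 + 12) + 246)*(-64) = (7 + 246)*(-64) = 253*(-64) = -16192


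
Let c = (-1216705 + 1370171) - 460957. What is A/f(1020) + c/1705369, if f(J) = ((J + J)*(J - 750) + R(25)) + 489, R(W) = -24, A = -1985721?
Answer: -1185298687388/313370080595 ≈ -3.7824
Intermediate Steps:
c = -307491 (c = 153466 - 460957 = -307491)
f(J) = 465 + 2*J*(-750 + J) (f(J) = ((J + J)*(J - 750) - 24) + 489 = ((2*J)*(-750 + J) - 24) + 489 = (2*J*(-750 + J) - 24) + 489 = (-24 + 2*J*(-750 + J)) + 489 = 465 + 2*J*(-750 + J))
A/f(1020) + c/1705369 = -1985721/(465 - 1500*1020 + 2*1020**2) - 307491/1705369 = -1985721/(465 - 1530000 + 2*1040400) - 307491*1/1705369 = -1985721/(465 - 1530000 + 2080800) - 307491/1705369 = -1985721/551265 - 307491/1705369 = -1985721*1/551265 - 307491/1705369 = -661907/183755 - 307491/1705369 = -1185298687388/313370080595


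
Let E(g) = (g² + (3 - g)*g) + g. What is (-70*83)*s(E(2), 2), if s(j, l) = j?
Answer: -46480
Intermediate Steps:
E(g) = g + g² + g*(3 - g) (E(g) = (g² + g*(3 - g)) + g = g + g² + g*(3 - g))
(-70*83)*s(E(2), 2) = (-70*83)*(4*2) = -5810*8 = -46480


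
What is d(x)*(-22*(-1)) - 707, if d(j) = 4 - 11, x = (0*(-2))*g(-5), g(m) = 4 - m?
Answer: -861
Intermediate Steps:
x = 0 (x = (0*(-2))*(4 - 1*(-5)) = 0*(4 + 5) = 0*9 = 0)
d(j) = -7
d(x)*(-22*(-1)) - 707 = -(-154)*(-1) - 707 = -7*22 - 707 = -154 - 707 = -861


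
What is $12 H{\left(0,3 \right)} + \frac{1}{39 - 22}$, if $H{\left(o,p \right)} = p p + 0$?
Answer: $\frac{1837}{17} \approx 108.06$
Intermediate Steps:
$H{\left(o,p \right)} = p^{2}$ ($H{\left(o,p \right)} = p^{2} + 0 = p^{2}$)
$12 H{\left(0,3 \right)} + \frac{1}{39 - 22} = 12 \cdot 3^{2} + \frac{1}{39 - 22} = 12 \cdot 9 + \frac{1}{17} = 108 + \frac{1}{17} = \frac{1837}{17}$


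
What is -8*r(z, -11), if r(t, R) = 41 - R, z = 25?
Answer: -416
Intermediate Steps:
-8*r(z, -11) = -8*(41 - 1*(-11)) = -8*(41 + 11) = -8*52 = -416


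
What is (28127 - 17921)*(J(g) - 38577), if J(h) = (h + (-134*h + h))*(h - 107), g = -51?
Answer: -11249389998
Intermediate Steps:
J(h) = -132*h*(-107 + h) (J(h) = (h - 133*h)*(-107 + h) = (-132*h)*(-107 + h) = -132*h*(-107 + h))
(28127 - 17921)*(J(g) - 38577) = (28127 - 17921)*(132*(-51)*(107 - 1*(-51)) - 38577) = 10206*(132*(-51)*(107 + 51) - 38577) = 10206*(132*(-51)*158 - 38577) = 10206*(-1063656 - 38577) = 10206*(-1102233) = -11249389998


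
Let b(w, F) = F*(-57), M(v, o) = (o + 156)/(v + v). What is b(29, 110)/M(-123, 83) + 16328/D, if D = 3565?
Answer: 5502629692/852035 ≈ 6458.2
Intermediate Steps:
M(v, o) = (156 + o)/(2*v) (M(v, o) = (156 + o)/((2*v)) = (156 + o)*(1/(2*v)) = (156 + o)/(2*v))
b(w, F) = -57*F
b(29, 110)/M(-123, 83) + 16328/D = (-57*110)/(((½)*(156 + 83)/(-123))) + 16328/3565 = -6270/((½)*(-1/123)*239) + 16328*(1/3565) = -6270/(-239/246) + 16328/3565 = -6270*(-246/239) + 16328/3565 = 1542420/239 + 16328/3565 = 5502629692/852035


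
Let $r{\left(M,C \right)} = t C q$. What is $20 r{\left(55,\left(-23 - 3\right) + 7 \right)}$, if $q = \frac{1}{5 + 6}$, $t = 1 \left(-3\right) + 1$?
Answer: $\frac{760}{11} \approx 69.091$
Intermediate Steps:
$t = -2$ ($t = -3 + 1 = -2$)
$q = \frac{1}{11} \approx 0.090909$
$r{\left(M,C \right)} = - \frac{2 C}{11}$ ($r{\left(M,C \right)} = - 2 C \frac{1}{11} = - \frac{2 C}{11}$)
$20 r{\left(55,\left(-23 - 3\right) + 7 \right)} = 20 \left(- \frac{2 \left(\left(-23 - 3\right) + 7\right)}{11}\right) = 20 \left(- \frac{2 \left(-26 + 7\right)}{11}\right) = 20 \left(\left(- \frac{2}{11}\right) \left(-19\right)\right) = 20 \cdot \frac{38}{11} = \frac{760}{11}$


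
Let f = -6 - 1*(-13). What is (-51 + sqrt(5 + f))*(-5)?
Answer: 255 - 10*sqrt(3) ≈ 237.68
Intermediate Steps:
f = 7 (f = -6 + 13 = 7)
(-51 + sqrt(5 + f))*(-5) = (-51 + sqrt(5 + 7))*(-5) = (-51 + sqrt(12))*(-5) = (-51 + 2*sqrt(3))*(-5) = 255 - 10*sqrt(3)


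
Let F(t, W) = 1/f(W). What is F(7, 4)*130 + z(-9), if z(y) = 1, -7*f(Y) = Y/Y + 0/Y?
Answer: -909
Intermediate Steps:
f(Y) = -1/7 (f(Y) = -(Y/Y + 0/Y)/7 = -(1 + 0)/7 = -1/7*1 = -1/7)
F(t, W) = -7 (F(t, W) = 1/(-1/7) = -7)
F(7, 4)*130 + z(-9) = -7*130 + 1 = -910 + 1 = -909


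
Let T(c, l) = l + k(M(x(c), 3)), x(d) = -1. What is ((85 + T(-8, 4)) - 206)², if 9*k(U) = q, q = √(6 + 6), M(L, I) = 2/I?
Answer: 369607/27 - 52*√3 ≈ 13599.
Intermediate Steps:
q = 2*√3 (q = √12 = 2*√3 ≈ 3.4641)
k(U) = 2*√3/9 (k(U) = (2*√3)/9 = 2*√3/9)
T(c, l) = l + 2*√3/9
((85 + T(-8, 4)) - 206)² = ((85 + (4 + 2*√3/9)) - 206)² = ((89 + 2*√3/9) - 206)² = (-117 + 2*√3/9)²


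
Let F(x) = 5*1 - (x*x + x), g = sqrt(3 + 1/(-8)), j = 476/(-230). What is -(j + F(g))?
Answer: -51/920 + sqrt(46)/4 ≈ 1.6401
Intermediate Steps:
j = -238/115 (j = 476*(-1/230) = -238/115 ≈ -2.0696)
g = sqrt(46)/4 (g = sqrt(3 - 1/8) = sqrt(23/8) = sqrt(46)/4 ≈ 1.6956)
F(x) = 5 - x - x**2 (F(x) = 5 - (x**2 + x) = 5 - (x + x**2) = 5 + (-x - x**2) = 5 - x - x**2)
-(j + F(g)) = -(-238/115 + (5 - sqrt(46)/4 - (sqrt(46)/4)**2)) = -(-238/115 + (5 - sqrt(46)/4 - 1*23/8)) = -(-238/115 + (5 - sqrt(46)/4 - 23/8)) = -(-238/115 + (17/8 - sqrt(46)/4)) = -(51/920 - sqrt(46)/4) = -51/920 + sqrt(46)/4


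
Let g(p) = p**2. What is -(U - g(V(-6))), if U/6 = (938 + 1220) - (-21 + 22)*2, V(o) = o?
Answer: -12900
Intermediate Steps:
U = 12936 (U = 6*((938 + 1220) - (-21 + 22)*2) = 6*(2158 - 2) = 6*2156 = 12936)
-(U - g(V(-6))) = -(12936 - 1*(-6)**2) = -(12936 - 1*36) = -(12936 - 36) = -1*12900 = -12900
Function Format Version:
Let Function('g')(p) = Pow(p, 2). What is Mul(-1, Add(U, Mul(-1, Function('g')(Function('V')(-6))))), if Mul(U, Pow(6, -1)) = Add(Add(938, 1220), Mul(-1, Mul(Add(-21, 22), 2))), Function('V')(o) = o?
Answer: -12900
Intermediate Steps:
U = 12936 (U = Mul(6, Add(Add(938, 1220), Mul(-1, Mul(Add(-21, 22), 2)))) = Mul(6, Add(2158, Mul(-1, Mul(1, 2)))) = Mul(6, Add(2158, Mul(-1, 2))) = Mul(6, Add(2158, -2)) = Mul(6, 2156) = 12936)
Mul(-1, Add(U, Mul(-1, Function('g')(Function('V')(-6))))) = Mul(-1, Add(12936, Mul(-1, Pow(-6, 2)))) = Mul(-1, Add(12936, Mul(-1, 36))) = Mul(-1, Add(12936, -36)) = Mul(-1, 12900) = -12900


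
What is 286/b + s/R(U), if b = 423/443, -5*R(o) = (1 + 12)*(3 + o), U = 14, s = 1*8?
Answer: 27983338/93483 ≈ 299.34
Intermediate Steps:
s = 8
R(o) = -39/5 - 13*o/5 (R(o) = -(1 + 12)*(3 + o)/5 = -13*(3 + o)/5 = -(39 + 13*o)/5 = -39/5 - 13*o/5)
b = 423/443 (b = 423*(1/443) = 423/443 ≈ 0.95485)
286/b + s/R(U) = 286/(423/443) + 8/(-39/5 - 13/5*14) = 286*(443/423) + 8/(-39/5 - 182/5) = 126698/423 + 8/(-221/5) = 126698/423 + 8*(-5/221) = 126698/423 - 40/221 = 27983338/93483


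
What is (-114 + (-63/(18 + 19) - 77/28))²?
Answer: 307335961/21904 ≈ 14031.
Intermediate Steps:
(-114 + (-63/(18 + 19) - 77/28))² = (-114 + (-63/37 - 77*1/28))² = (-114 + (-63*1/37 - 11/4))² = (-114 + (-63/37 - 11/4))² = (-114 - 659/148)² = (-17531/148)² = 307335961/21904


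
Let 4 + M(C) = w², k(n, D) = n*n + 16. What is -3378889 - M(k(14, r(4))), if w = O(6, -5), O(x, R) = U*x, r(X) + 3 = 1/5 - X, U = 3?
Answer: -3379209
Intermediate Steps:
r(X) = -14/5 - X (r(X) = -3 + (1/5 - X) = -3 + (⅕ - X) = -14/5 - X)
k(n, D) = 16 + n² (k(n, D) = n² + 16 = 16 + n²)
O(x, R) = 3*x
w = 18 (w = 3*6 = 18)
M(C) = 320 (M(C) = -4 + 18² = -4 + 324 = 320)
-3378889 - M(k(14, r(4))) = -3378889 - 1*320 = -3378889 - 320 = -3379209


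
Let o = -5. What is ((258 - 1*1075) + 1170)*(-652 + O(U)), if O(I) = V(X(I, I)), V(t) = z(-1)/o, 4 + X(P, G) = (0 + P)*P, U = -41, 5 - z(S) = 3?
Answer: -1151486/5 ≈ -2.3030e+5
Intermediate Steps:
z(S) = 2 (z(S) = 5 - 1*3 = 5 - 3 = 2)
X(P, G) = -4 + P² (X(P, G) = -4 + (0 + P)*P = -4 + P*P = -4 + P²)
V(t) = -⅖ (V(t) = 2/(-5) = 2*(-⅕) = -⅖)
O(I) = -⅖
((258 - 1*1075) + 1170)*(-652 + O(U)) = ((258 - 1*1075) + 1170)*(-652 - ⅖) = ((258 - 1075) + 1170)*(-3262/5) = (-817 + 1170)*(-3262/5) = 353*(-3262/5) = -1151486/5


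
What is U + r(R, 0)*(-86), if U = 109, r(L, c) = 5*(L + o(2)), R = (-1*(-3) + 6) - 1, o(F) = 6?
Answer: -5911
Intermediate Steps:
R = 8 (R = (3 + 6) - 1 = 9 - 1 = 8)
r(L, c) = 30 + 5*L (r(L, c) = 5*(L + 6) = 5*(6 + L) = 30 + 5*L)
U + r(R, 0)*(-86) = 109 + (30 + 5*8)*(-86) = 109 + (30 + 40)*(-86) = 109 + 70*(-86) = 109 - 6020 = -5911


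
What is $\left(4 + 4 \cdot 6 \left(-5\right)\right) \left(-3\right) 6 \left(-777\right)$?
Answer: $-1622376$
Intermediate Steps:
$\left(4 + 4 \cdot 6 \left(-5\right)\right) \left(-3\right) 6 \left(-777\right) = \left(4 + 24 \left(-5\right)\right) \left(-3\right) 6 \left(-777\right) = \left(4 - 120\right) \left(-3\right) 6 \left(-777\right) = \left(-116\right) \left(-3\right) 6 \left(-777\right) = 348 \cdot 6 \left(-777\right) = 2088 \left(-777\right) = -1622376$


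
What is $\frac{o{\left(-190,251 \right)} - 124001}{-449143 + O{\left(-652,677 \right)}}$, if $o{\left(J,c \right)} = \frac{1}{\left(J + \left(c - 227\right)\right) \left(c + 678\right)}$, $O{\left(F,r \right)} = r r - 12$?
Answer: $- \frac{19122690215}{1414759236} \approx -13.517$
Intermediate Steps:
$O{\left(F,r \right)} = -12 + r^{2}$ ($O{\left(F,r \right)} = r^{2} - 12 = -12 + r^{2}$)
$o{\left(J,c \right)} = \frac{1}{\left(678 + c\right) \left(-227 + J + c\right)}$ ($o{\left(J,c \right)} = \frac{1}{\left(J + \left(-227 + c\right)\right) \left(678 + c\right)} = \frac{1}{\left(-227 + J + c\right) \left(678 + c\right)} = \frac{1}{\left(678 + c\right) \left(-227 + J + c\right)}$)
$\frac{o{\left(-190,251 \right)} - 124001}{-449143 + O{\left(-652,677 \right)}} = \frac{\frac{1}{-153906 + 251^{2} + 451 \cdot 251 + 678 \left(-190\right) - 47690} - 124001}{-449143 - \left(12 - 677^{2}\right)} = \frac{\frac{1}{-153906 + 63001 + 113201 - 128820 - 47690} - 124001}{-449143 + \left(-12 + 458329\right)} = \frac{\frac{1}{-154214} - 124001}{-449143 + 458317} = \frac{- \frac{1}{154214} - 124001}{9174} = \left(- \frac{19122690215}{154214}\right) \frac{1}{9174} = - \frac{19122690215}{1414759236}$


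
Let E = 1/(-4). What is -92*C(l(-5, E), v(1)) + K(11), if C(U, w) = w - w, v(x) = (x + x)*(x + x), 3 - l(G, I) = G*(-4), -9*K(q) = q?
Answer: -11/9 ≈ -1.2222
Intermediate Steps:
K(q) = -q/9
E = -¼ ≈ -0.25000
l(G, I) = 3 + 4*G (l(G, I) = 3 - G*(-4) = 3 - (-4)*G = 3 + 4*G)
v(x) = 4*x² (v(x) = (2*x)*(2*x) = 4*x²)
C(U, w) = 0
-92*C(l(-5, E), v(1)) + K(11) = -92*0 - ⅑*11 = 0 - 11/9 = -11/9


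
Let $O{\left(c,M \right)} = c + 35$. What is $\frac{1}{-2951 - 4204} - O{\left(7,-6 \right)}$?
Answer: $- \frac{300511}{7155} \approx -42.0$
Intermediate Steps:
$O{\left(c,M \right)} = 35 + c$
$\frac{1}{-2951 - 4204} - O{\left(7,-6 \right)} = \frac{1}{-2951 - 4204} - \left(35 + 7\right) = \frac{1}{-7155} - 42 = - \frac{1}{7155} - 42 = - \frac{300511}{7155}$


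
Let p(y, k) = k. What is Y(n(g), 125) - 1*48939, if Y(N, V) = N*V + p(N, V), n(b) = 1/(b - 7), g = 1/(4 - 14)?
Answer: -3467044/71 ≈ -48832.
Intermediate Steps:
g = -⅒ (g = 1/(-10) = -⅒ ≈ -0.10000)
n(b) = 1/(-7 + b)
Y(N, V) = V + N*V (Y(N, V) = N*V + V = V + N*V)
Y(n(g), 125) - 1*48939 = 125*(1 + 1/(-7 - ⅒)) - 1*48939 = 125*(1 + 1/(-71/10)) - 48939 = 125*(1 - 10/71) - 48939 = 125*(61/71) - 48939 = 7625/71 - 48939 = -3467044/71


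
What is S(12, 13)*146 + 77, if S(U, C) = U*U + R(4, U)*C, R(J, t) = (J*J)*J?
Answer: 142573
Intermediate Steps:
R(J, t) = J**3 (R(J, t) = J**2*J = J**3)
S(U, C) = U**2 + 64*C (S(U, C) = U*U + 4**3*C = U**2 + 64*C)
S(12, 13)*146 + 77 = (12**2 + 64*13)*146 + 77 = (144 + 832)*146 + 77 = 976*146 + 77 = 142496 + 77 = 142573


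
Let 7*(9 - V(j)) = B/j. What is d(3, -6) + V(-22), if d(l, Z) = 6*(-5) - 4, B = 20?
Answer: -1915/77 ≈ -24.870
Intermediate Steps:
d(l, Z) = -34 (d(l, Z) = -30 - 4 = -34)
V(j) = 9 - 20/(7*j)
d(3, -6) + V(-22) = -34 + (9 - 20/7/(-22)) = -34 + (9 - 20/7*(-1/22)) = -34 + (9 + 10/77) = -34 + 703/77 = -1915/77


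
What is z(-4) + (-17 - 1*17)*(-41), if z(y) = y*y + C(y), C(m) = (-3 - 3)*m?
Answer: 1434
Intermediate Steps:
C(m) = -6*m
z(y) = y² - 6*y (z(y) = y*y - 6*y = y² - 6*y)
z(-4) + (-17 - 1*17)*(-41) = -4*(-6 - 4) + (-17 - 1*17)*(-41) = -4*(-10) + (-17 - 17)*(-41) = 40 - 34*(-41) = 40 + 1394 = 1434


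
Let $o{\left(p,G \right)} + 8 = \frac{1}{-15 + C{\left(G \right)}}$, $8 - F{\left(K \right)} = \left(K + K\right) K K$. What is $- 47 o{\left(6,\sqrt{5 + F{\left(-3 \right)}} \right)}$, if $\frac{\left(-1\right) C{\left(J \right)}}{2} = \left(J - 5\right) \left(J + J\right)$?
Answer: $\frac{20049965}{53289} + \frac{940 \sqrt{67}}{53289} \approx 376.39$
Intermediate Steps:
$F{\left(K \right)} = 8 - 2 K^{3}$ ($F{\left(K \right)} = 8 - \left(K + K\right) K K = 8 - 2 K K K = 8 - 2 K^{2} K = 8 - 2 K^{3}$)
$C{\left(J \right)} = - 4 J \left(-5 + J\right)$ ($C{\left(J \right)} = - 2 \left(J - 5\right) \left(J + J\right) = - 2 \left(-5 + J\right) 2 J = - 2 \cdot 2 J \left(-5 + J\right) = - 4 J \left(-5 + J\right)$)
$o{\left(p,G \right)} = -8 + \frac{1}{-15 + 4 G \left(5 - G\right)}$
$- 47 o{\left(6,\sqrt{5 + F{\left(-3 \right)}} \right)} = - 47 \frac{-121 - 32 \sqrt{5 - \left(-8 + 2 \left(-3\right)^{3}\right)} \left(-5 + \sqrt{5 - \left(-8 + 2 \left(-3\right)^{3}\right)}\right)}{15 + 4 \sqrt{5 - \left(-8 + 2 \left(-3\right)^{3}\right)} \left(-5 + \sqrt{5 - \left(-8 + 2 \left(-3\right)^{3}\right)}\right)} = - 47 \frac{-121 - 32 \sqrt{5 + \left(8 - -54\right)} \left(-5 + \sqrt{5 + \left(8 - -54\right)}\right)}{15 + 4 \sqrt{5 + \left(8 - -54\right)} \left(-5 + \sqrt{5 + \left(8 - -54\right)}\right)} = - 47 \frac{-121 - 32 \sqrt{5 + \left(8 + 54\right)} \left(-5 + \sqrt{5 + \left(8 + 54\right)}\right)}{15 + 4 \sqrt{5 + \left(8 + 54\right)} \left(-5 + \sqrt{5 + \left(8 + 54\right)}\right)} = - 47 \frac{-121 - 32 \sqrt{5 + 62} \left(-5 + \sqrt{5 + 62}\right)}{15 + 4 \sqrt{5 + 62} \left(-5 + \sqrt{5 + 62}\right)} = - 47 \frac{-121 - 32 \sqrt{67} \left(-5 + \sqrt{67}\right)}{15 + 4 \sqrt{67} \left(-5 + \sqrt{67}\right)} = - \frac{47 \left(-121 - 32 \sqrt{67} \left(-5 + \sqrt{67}\right)\right)}{15 + 4 \sqrt{67} \left(-5 + \sqrt{67}\right)}$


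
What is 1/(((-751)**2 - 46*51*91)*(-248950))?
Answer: -1/87260709250 ≈ -1.1460e-11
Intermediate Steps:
1/(((-751)**2 - 46*51*91)*(-248950)) = -1/248950/(564001 - 2346*91) = -1/248950/(564001 - 213486) = -1/248950/350515 = (1/350515)*(-1/248950) = -1/87260709250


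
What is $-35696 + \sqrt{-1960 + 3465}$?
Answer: $-35696 + \sqrt{1505} \approx -35657.0$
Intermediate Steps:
$-35696 + \sqrt{-1960 + 3465} = -35696 + \sqrt{1505}$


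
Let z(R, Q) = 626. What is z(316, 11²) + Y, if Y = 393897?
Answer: 394523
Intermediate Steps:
z(316, 11²) + Y = 626 + 393897 = 394523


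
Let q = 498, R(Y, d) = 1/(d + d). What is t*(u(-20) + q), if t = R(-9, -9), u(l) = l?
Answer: -239/9 ≈ -26.556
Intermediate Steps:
R(Y, d) = 1/(2*d)
t = -1/18 (t = (½)/(-9) = (½)*(-⅑) = -1/18 ≈ -0.055556)
t*(u(-20) + q) = -(-20 + 498)/18 = -1/18*478 = -239/9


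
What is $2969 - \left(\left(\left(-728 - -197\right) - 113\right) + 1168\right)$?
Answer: $2445$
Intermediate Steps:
$2969 - \left(\left(\left(-728 - -197\right) - 113\right) + 1168\right) = 2969 - \left(\left(\left(-728 + 197\right) - 113\right) + 1168\right) = 2969 - \left(\left(-531 - 113\right) + 1168\right) = 2969 - \left(-644 + 1168\right) = 2969 - 524 = 2445$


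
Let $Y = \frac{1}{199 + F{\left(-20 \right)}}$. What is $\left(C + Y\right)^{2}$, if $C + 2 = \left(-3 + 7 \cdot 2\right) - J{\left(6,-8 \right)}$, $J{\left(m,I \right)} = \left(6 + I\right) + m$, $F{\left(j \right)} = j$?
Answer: $\frac{802816}{32041} \approx 25.056$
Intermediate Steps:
$J{\left(m,I \right)} = 6 + I + m$
$Y = \frac{1}{179}$ ($Y = \frac{1}{199 - 20} = \frac{1}{179} \approx 0.0055866$)
$C = 5$ ($C = -2 + \left(\left(-3 + 7 \cdot 2\right) - \left(6 - 8 + 6\right)\right) = -2 + \left(\left(-3 + 14\right) - 4\right) = -2 + \left(11 - 4\right) = -2 + 7 = 5$)
$\left(C + Y\right)^{2} = \left(5 + \frac{1}{179}\right)^{2} = \left(\frac{896}{179}\right)^{2} = \frac{802816}{32041}$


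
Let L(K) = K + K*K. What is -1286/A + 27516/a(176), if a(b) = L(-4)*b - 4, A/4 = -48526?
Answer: 667959569/51146404 ≈ 13.060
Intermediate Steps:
L(K) = K + K²
A = -194104 (A = 4*(-48526) = -194104)
a(b) = -4 + 12*b (a(b) = (-4*(1 - 4))*b - 4 = (-4*(-3))*b - 4 = 12*b - 4 = -4 + 12*b)
-1286/A + 27516/a(176) = -1286/(-194104) + 27516/(-4 + 12*176) = -1286*(-1/194104) + 27516/(-4 + 2112) = 643/97052 + 27516/2108 = 643/97052 + 27516*(1/2108) = 643/97052 + 6879/527 = 667959569/51146404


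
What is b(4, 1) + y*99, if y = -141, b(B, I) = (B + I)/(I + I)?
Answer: -27913/2 ≈ -13957.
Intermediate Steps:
b(B, I) = (B + I)/(2*I) (b(B, I) = (B + I)/((2*I)) = (B + I)*(1/(2*I)) = (B + I)/(2*I))
b(4, 1) + y*99 = (½)*(4 + 1)/1 - 141*99 = (½)*1*5 - 13959 = 5/2 - 13959 = -27913/2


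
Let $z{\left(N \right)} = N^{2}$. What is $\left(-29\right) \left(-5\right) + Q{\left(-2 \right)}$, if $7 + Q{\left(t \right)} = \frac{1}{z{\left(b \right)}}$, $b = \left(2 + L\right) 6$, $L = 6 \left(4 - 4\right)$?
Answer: $\frac{19873}{144} \approx 138.01$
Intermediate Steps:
$L = 0$ ($L = 6 \cdot 0 = 0$)
$b = 12$ ($b = \left(2 + 0\right) 6 = 2 \cdot 6 = 12$)
$Q{\left(t \right)} = - \frac{1007}{144}$ ($Q{\left(t \right)} = -7 + \frac{1}{12^{2}} = -7 + \frac{1}{144} = - \frac{1007}{144}$)
$\left(-29\right) \left(-5\right) + Q{\left(-2 \right)} = \left(-29\right) \left(-5\right) - \frac{1007}{144} = 145 - \frac{1007}{144} = \frac{19873}{144}$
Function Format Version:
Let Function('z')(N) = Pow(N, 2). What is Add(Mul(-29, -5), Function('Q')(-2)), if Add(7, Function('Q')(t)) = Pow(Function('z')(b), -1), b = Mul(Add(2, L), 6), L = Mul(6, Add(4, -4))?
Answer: Rational(19873, 144) ≈ 138.01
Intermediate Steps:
L = 0 (L = Mul(6, 0) = 0)
b = 12 (b = Mul(Add(2, 0), 6) = Mul(2, 6) = 12)
Function('Q')(t) = Rational(-1007, 144) (Function('Q')(t) = Add(-7, Pow(Pow(12, 2), -1)) = Add(-7, Pow(144, -1)) = Add(-7, Rational(1, 144)) = Rational(-1007, 144))
Add(Mul(-29, -5), Function('Q')(-2)) = Add(Mul(-29, -5), Rational(-1007, 144)) = Add(145, Rational(-1007, 144)) = Rational(19873, 144)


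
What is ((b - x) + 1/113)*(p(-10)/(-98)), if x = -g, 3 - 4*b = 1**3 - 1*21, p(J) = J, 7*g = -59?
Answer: -42235/155036 ≈ -0.27242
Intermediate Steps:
g = -59/7 (g = (1/7)*(-59) = -59/7 ≈ -8.4286)
b = 23/4 (b = 3/4 - (1**3 - 1*21)/4 = 3/4 - (1 - 21)/4 = 3/4 - 1/4*(-20) = 3/4 + 5 = 23/4 ≈ 5.7500)
x = 59/7 (x = -1*(-59/7) = 59/7 ≈ 8.4286)
((b - x) + 1/113)*(p(-10)/(-98)) = ((23/4 - 1*59/7) + 1/113)*(-10/(-98)) = ((23/4 - 59/7) + 1/113)*(-10*(-1/98)) = (-75/28 + 1/113)*(5/49) = -8447/3164*5/49 = -42235/155036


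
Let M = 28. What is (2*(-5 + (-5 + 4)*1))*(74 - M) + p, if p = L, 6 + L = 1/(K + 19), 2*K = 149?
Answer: -104344/187 ≈ -557.99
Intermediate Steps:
K = 149/2 (K = (½)*149 = 149/2 ≈ 74.500)
L = -1120/187 (L = -6 + 1/(149/2 + 19) = -6 + 1/(187/2) = -6 + 2/187 = -1120/187 ≈ -5.9893)
p = -1120/187 ≈ -5.9893
(2*(-5 + (-5 + 4)*1))*(74 - M) + p = (2*(-5 + (-5 + 4)*1))*(74 - 1*28) - 1120/187 = (2*(-5 - 1*1))*(74 - 28) - 1120/187 = (2*(-5 - 1))*46 - 1120/187 = (2*(-6))*46 - 1120/187 = -12*46 - 1120/187 = -552 - 1120/187 = -104344/187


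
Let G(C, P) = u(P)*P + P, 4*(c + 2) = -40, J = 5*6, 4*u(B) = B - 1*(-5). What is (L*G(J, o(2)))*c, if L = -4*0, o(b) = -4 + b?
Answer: 0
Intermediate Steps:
u(B) = 5/4 + B/4 (u(B) = (B - 1*(-5))/4 = (B + 5)/4 = (5 + B)/4 = 5/4 + B/4)
J = 30
c = -12 (c = -2 + (1/4)*(-40) = -2 - 10 = -12)
G(C, P) = P + P*(5/4 + P/4) (G(C, P) = (5/4 + P/4)*P + P = P*(5/4 + P/4) + P = P + P*(5/4 + P/4))
L = 0
(L*G(J, o(2)))*c = (0*((-4 + 2)*(9 + (-4 + 2))/4))*(-12) = (0*((1/4)*(-2)*(9 - 2)))*(-12) = (0*((1/4)*(-2)*7))*(-12) = (0*(-7/2))*(-12) = 0*(-12) = 0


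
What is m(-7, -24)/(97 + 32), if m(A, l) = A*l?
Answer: 56/43 ≈ 1.3023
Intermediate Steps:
m(-7, -24)/(97 + 32) = (-7*(-24))/(97 + 32) = 168/129 = 168*(1/129) = 56/43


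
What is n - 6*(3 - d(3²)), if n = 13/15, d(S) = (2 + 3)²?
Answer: 1993/15 ≈ 132.87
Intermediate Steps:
d(S) = 25 (d(S) = 5² = 25)
n = 13/15 (n = 13*(1/15) = 13/15 ≈ 0.86667)
n - 6*(3 - d(3²)) = 13/15 - 6*(3 - 1*25) = 13/15 - 6*(3 - 25) = 13/15 - 6*(-22) = 13/15 + 132 = 1993/15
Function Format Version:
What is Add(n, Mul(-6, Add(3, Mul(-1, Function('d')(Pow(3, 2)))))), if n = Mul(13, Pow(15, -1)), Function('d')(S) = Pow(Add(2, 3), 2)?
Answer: Rational(1993, 15) ≈ 132.87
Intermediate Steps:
Function('d')(S) = 25 (Function('d')(S) = Pow(5, 2) = 25)
n = Rational(13, 15) (n = Mul(13, Rational(1, 15)) = Rational(13, 15) ≈ 0.86667)
Add(n, Mul(-6, Add(3, Mul(-1, Function('d')(Pow(3, 2)))))) = Add(Rational(13, 15), Mul(-6, Add(3, Mul(-1, 25)))) = Add(Rational(13, 15), Mul(-6, Add(3, -25))) = Add(Rational(13, 15), Mul(-6, -22)) = Add(Rational(13, 15), 132) = Rational(1993, 15)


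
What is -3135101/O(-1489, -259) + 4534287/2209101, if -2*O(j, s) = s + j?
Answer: -2307263929121/643584758 ≈ -3585.0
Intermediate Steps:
O(j, s) = -j/2 - s/2 (O(j, s) = -(s + j)/2 = -(j + s)/2 = -j/2 - s/2)
-3135101/O(-1489, -259) + 4534287/2209101 = -3135101/(-1/2*(-1489) - 1/2*(-259)) + 4534287/2209101 = -3135101/(1489/2 + 259/2) + 4534287*(1/2209101) = -3135101/874 + 1511429/736367 = -2307263929121/643584758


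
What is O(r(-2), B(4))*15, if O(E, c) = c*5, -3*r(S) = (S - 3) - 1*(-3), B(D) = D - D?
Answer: 0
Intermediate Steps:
B(D) = 0
r(S) = -S/3 (r(S) = -((S - 3) - 1*(-3))/3 = -((-3 + S) + 3)/3 = -S/3)
O(E, c) = 5*c
O(r(-2), B(4))*15 = (5*0)*15 = 0*15 = 0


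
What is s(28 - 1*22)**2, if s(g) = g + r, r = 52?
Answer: 3364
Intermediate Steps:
s(g) = 52 + g (s(g) = g + 52 = 52 + g)
s(28 - 1*22)**2 = (52 + (28 - 1*22))**2 = (52 + (28 - 22))**2 = (52 + 6)**2 = 58**2 = 3364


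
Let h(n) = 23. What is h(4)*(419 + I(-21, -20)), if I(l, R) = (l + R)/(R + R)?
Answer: 386423/40 ≈ 9660.6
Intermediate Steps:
I(l, R) = (R + l)/(2*R) (I(l, R) = (R + l)/((2*R)) = (R + l)*(1/(2*R)) = (R + l)/(2*R))
h(4)*(419 + I(-21, -20)) = 23*(419 + (½)*(-20 - 21)/(-20)) = 23*(419 + (½)*(-1/20)*(-41)) = 23*(419 + 41/40) = 23*(16801/40) = 386423/40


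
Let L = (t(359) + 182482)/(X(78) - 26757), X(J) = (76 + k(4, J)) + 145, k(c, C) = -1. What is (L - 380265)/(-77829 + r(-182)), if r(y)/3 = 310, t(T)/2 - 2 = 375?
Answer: 10091275541/2040668763 ≈ 4.9451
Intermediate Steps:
t(T) = 754 (t(T) = 4 + 2*375 = 4 + 750 = 754)
X(J) = 220 (X(J) = (76 - 1) + 145 = 75 + 145 = 220)
r(y) = 930 (r(y) = 3*310 = 930)
L = -183236/26537 (L = (754 + 182482)/(220 - 26757) = 183236/(-26537) = 183236*(-1/26537) = -183236/26537 ≈ -6.9049)
(L - 380265)/(-77829 + r(-182)) = (-183236/26537 - 380265)/(-77829 + 930) = -10091275541/26537/(-76899) = -10091275541/26537*(-1/76899) = 10091275541/2040668763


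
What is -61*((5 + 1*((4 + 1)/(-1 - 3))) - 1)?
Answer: -671/4 ≈ -167.75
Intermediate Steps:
-61*((5 + 1*((4 + 1)/(-1 - 3))) - 1) = -61*((5 + 1*(5/(-4))) - 1) = -61*((5 + 1*(5*(-1/4))) - 1) = -61*((5 + 1*(-5/4)) - 1) = -61*((5 - 5/4) - 1) = -61*(15/4 - 1) = -61*11/4 = -671/4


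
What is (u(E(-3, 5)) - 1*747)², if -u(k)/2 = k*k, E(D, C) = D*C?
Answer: 1432809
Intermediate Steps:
E(D, C) = C*D
u(k) = -2*k² (u(k) = -2*k*k = -2*k²)
(u(E(-3, 5)) - 1*747)² = (-2*(5*(-3))² - 1*747)² = (-2*(-15)² - 747)² = (-2*225 - 747)² = (-450 - 747)² = (-1197)² = 1432809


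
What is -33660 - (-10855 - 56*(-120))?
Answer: -29525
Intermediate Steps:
-33660 - (-10855 - 56*(-120)) = -33660 - (-10855 + 6720) = -33660 - 1*(-4135) = -33660 + 4135 = -29525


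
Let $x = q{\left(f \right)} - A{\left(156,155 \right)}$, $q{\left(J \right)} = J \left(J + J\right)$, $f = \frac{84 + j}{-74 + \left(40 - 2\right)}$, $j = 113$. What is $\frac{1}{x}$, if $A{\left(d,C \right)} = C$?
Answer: $- \frac{648}{61631} \approx -0.010514$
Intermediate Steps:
$f = - \frac{197}{36}$ ($f = \frac{84 + 113}{-74 + \left(40 - 2\right)} = \frac{197}{-74 + \left(40 - 2\right)} = \frac{197}{-74 + 38} = \frac{197}{-36} = 197 \left(- \frac{1}{36}\right) = - \frac{197}{36} \approx -5.4722$)
$q{\left(J \right)} = 2 J^{2}$ ($q{\left(J \right)} = J 2 J = 2 J^{2}$)
$x = - \frac{61631}{648}$ ($x = 2 \left(- \frac{197}{36}\right)^{2} - 155 = 2 \cdot \frac{38809}{1296} - 155 = \frac{38809}{648} - 155 = - \frac{61631}{648} \approx -95.11$)
$\frac{1}{x} = \frac{1}{- \frac{61631}{648}} = - \frac{648}{61631}$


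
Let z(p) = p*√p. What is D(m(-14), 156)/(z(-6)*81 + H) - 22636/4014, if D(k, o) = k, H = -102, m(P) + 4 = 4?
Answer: -11318/2007 ≈ -5.6393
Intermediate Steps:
m(P) = 0 (m(P) = -4 + 4 = 0)
z(p) = p^(3/2)
D(m(-14), 156)/(z(-6)*81 + H) - 22636/4014 = 0/((-6)^(3/2)*81 - 102) - 22636/4014 = 0/(-6*I*√6*81 - 102) - 22636*1/4014 = 0/(-486*I*√6 - 102) - 11318/2007 = 0/(-102 - 486*I*√6) - 11318/2007 = 0 - 11318/2007 = -11318/2007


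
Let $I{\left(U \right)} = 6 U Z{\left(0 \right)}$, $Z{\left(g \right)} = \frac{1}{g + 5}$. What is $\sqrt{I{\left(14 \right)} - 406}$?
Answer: $\frac{i \sqrt{9730}}{5} \approx 19.728 i$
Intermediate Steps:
$Z{\left(g \right)} = \frac{1}{5 + g}$
$I{\left(U \right)} = \frac{6 U}{5}$ ($I{\left(U \right)} = \frac{6 U}{5 + 0} = \frac{6 U}{5}$)
$\sqrt{I{\left(14 \right)} - 406} = \sqrt{\frac{6}{5} \cdot 14 - 406} = \sqrt{\frac{84}{5} - 406} = \sqrt{- \frac{1946}{5}} = \frac{i \sqrt{9730}}{5}$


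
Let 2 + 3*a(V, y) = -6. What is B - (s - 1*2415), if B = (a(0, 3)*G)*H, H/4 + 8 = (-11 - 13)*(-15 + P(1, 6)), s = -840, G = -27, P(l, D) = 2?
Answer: 90807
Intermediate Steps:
a(V, y) = -8/3 (a(V, y) = -2/3 + (1/3)*(-6) = -2/3 - 2 = -8/3)
H = 1216 (H = -32 + 4*((-11 - 13)*(-15 + 2)) = -32 + 4*(-24*(-13)) = -32 + 4*312 = -32 + 1248 = 1216)
B = 87552 (B = -8/3*(-27)*1216 = 72*1216 = 87552)
B - (s - 1*2415) = 87552 - (-840 - 1*2415) = 87552 - (-840 - 2415) = 87552 - 1*(-3255) = 87552 + 3255 = 90807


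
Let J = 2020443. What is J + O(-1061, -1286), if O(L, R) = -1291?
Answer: 2019152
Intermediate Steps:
J + O(-1061, -1286) = 2020443 - 1291 = 2019152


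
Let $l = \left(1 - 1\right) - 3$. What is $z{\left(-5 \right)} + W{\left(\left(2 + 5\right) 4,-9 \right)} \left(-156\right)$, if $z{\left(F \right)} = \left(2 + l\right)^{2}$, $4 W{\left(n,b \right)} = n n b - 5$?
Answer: $275380$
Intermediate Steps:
$l = -3$ ($l = 0 - 3 = -3$)
$W{\left(n,b \right)} = - \frac{5}{4} + \frac{b n^{2}}{4}$ ($W{\left(n,b \right)} = \frac{n n b - 5}{4} = \frac{n^{2} b - 5}{4} = \frac{b n^{2} - 5}{4} = \frac{-5 + b n^{2}}{4} = - \frac{5}{4} + \frac{b n^{2}}{4}$)
$z{\left(F \right)} = 1$ ($z{\left(F \right)} = \left(2 - 3\right)^{2} = \left(-1\right)^{2} = 1$)
$z{\left(-5 \right)} + W{\left(\left(2 + 5\right) 4,-9 \right)} \left(-156\right) = 1 + \left(- \frac{5}{4} + \frac{1}{4} \left(-9\right) \left(\left(2 + 5\right) 4\right)^{2}\right) \left(-156\right) = 1 + \left(- \frac{5}{4} + \frac{1}{4} \left(-9\right) \left(7 \cdot 4\right)^{2}\right) \left(-156\right) = 1 + \left(- \frac{5}{4} + \frac{1}{4} \left(-9\right) 28^{2}\right) \left(-156\right) = 1 + \left(- \frac{5}{4} + \frac{1}{4} \left(-9\right) 784\right) \left(-156\right) = 1 + \left(- \frac{5}{4} - 1764\right) \left(-156\right) = 1 - -275379 = 1 + 275379 = 275380$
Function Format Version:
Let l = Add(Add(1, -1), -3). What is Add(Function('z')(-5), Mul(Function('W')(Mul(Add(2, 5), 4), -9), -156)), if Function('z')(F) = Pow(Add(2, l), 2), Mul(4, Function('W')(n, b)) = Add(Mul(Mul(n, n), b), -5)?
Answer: 275380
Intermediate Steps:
l = -3 (l = Add(0, -3) = -3)
Function('W')(n, b) = Add(Rational(-5, 4), Mul(Rational(1, 4), b, Pow(n, 2))) (Function('W')(n, b) = Mul(Rational(1, 4), Add(Mul(Mul(n, n), b), -5)) = Mul(Rational(1, 4), Add(Mul(Pow(n, 2), b), -5)) = Mul(Rational(1, 4), Add(Mul(b, Pow(n, 2)), -5)) = Mul(Rational(1, 4), Add(-5, Mul(b, Pow(n, 2)))) = Add(Rational(-5, 4), Mul(Rational(1, 4), b, Pow(n, 2))))
Function('z')(F) = 1 (Function('z')(F) = Pow(Add(2, -3), 2) = Pow(-1, 2) = 1)
Add(Function('z')(-5), Mul(Function('W')(Mul(Add(2, 5), 4), -9), -156)) = Add(1, Mul(Add(Rational(-5, 4), Mul(Rational(1, 4), -9, Pow(Mul(Add(2, 5), 4), 2))), -156)) = Add(1, Mul(Add(Rational(-5, 4), Mul(Rational(1, 4), -9, Pow(Mul(7, 4), 2))), -156)) = Add(1, Mul(Add(Rational(-5, 4), Mul(Rational(1, 4), -9, Pow(28, 2))), -156)) = Add(1, Mul(Add(Rational(-5, 4), Mul(Rational(1, 4), -9, 784)), -156)) = Add(1, Mul(Add(Rational(-5, 4), -1764), -156)) = Add(1, Mul(Rational(-7061, 4), -156)) = Add(1, 275379) = 275380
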